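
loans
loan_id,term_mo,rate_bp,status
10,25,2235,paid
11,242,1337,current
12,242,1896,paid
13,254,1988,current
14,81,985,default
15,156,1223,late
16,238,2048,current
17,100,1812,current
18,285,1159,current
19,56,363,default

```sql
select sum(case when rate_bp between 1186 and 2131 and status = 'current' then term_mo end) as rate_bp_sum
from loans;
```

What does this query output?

834

loan_id=10: ✗
loan_id=11: ✓ → 242
loan_id=12: ✗
loan_id=13: ✓ → 254
loan_id=14: ✗
loan_id=15: ✗
loan_id=16: ✓ → 238
loan_id=17: ✓ → 100
loan_id=18: ✗
loan_id=19: ✗
rate_bp_sum = 242 + 254 + 238 + 100 = 834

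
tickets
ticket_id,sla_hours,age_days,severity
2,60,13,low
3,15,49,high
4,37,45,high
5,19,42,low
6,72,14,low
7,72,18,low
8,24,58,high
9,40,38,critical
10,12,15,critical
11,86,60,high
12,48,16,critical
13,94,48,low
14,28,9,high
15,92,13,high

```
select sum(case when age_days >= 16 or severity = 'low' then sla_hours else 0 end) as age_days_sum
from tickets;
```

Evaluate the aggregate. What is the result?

567

ticket_id=2: ✓ → 60
ticket_id=3: ✓ → 15
ticket_id=4: ✓ → 37
ticket_id=5: ✓ → 19
ticket_id=6: ✓ → 72
ticket_id=7: ✓ → 72
ticket_id=8: ✓ → 24
ticket_id=9: ✓ → 40
ticket_id=10: ✗
ticket_id=11: ✓ → 86
ticket_id=12: ✓ → 48
ticket_id=13: ✓ → 94
ticket_id=14: ✗
ticket_id=15: ✗
age_days_sum = 60 + 15 + 37 + 19 + 72 + 72 + 24 + 40 + 86 + 48 + 94 = 567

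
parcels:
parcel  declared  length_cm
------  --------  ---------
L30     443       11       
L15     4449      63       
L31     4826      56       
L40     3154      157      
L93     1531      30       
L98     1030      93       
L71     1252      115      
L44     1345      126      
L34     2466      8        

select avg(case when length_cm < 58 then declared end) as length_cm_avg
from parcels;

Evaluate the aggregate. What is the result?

2316.5

parcel=L30: ✓ → 443
parcel=L15: ✗
parcel=L31: ✓ → 4826
parcel=L40: ✗
parcel=L93: ✓ → 1531
parcel=L98: ✗
parcel=L71: ✗
parcel=L44: ✗
parcel=L34: ✓ → 2466
length_cm_avg = (443 + 4826 + 1531 + 2466) / 4 = 2316.5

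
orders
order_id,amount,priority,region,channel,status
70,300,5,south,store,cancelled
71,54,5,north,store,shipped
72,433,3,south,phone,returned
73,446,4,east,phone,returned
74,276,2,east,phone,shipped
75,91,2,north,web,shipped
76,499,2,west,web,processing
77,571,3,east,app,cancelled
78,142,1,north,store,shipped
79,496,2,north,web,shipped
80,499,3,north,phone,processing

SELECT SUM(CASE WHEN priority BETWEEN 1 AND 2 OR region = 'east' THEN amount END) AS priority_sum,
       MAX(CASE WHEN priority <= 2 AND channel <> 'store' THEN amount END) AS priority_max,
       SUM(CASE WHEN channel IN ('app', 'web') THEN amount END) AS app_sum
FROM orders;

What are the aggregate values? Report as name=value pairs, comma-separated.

[priority_sum: priority BETWEEN 1 AND 2 OR region = 'east']
order_id=70: ✗
order_id=71: ✗
order_id=72: ✗
order_id=73: ✓ → 446
order_id=74: ✓ → 276
order_id=75: ✓ → 91
order_id=76: ✓ → 499
order_id=77: ✓ → 571
order_id=78: ✓ → 142
order_id=79: ✓ → 496
order_id=80: ✗
priority_sum = 446 + 276 + 91 + 499 + 571 + 142 + 496 = 2521
—
[priority_max: priority <= 2 AND channel <> 'store']
order_id=70: ✗
order_id=71: ✗
order_id=72: ✗
order_id=73: ✗
order_id=74: ✓ → 276
order_id=75: ✓ → 91
order_id=76: ✓ → 499
order_id=77: ✗
order_id=78: ✗
order_id=79: ✓ → 496
order_id=80: ✗
priority_max = MAX(276, 91, 499, 496) = 499
—
[app_sum: channel IN ('app', 'web')]
order_id=70: ✗
order_id=71: ✗
order_id=72: ✗
order_id=73: ✗
order_id=74: ✗
order_id=75: ✓ → 91
order_id=76: ✓ → 499
order_id=77: ✓ → 571
order_id=78: ✗
order_id=79: ✓ → 496
order_id=80: ✗
app_sum = 91 + 499 + 571 + 496 = 1657

priority_sum=2521, priority_max=499, app_sum=1657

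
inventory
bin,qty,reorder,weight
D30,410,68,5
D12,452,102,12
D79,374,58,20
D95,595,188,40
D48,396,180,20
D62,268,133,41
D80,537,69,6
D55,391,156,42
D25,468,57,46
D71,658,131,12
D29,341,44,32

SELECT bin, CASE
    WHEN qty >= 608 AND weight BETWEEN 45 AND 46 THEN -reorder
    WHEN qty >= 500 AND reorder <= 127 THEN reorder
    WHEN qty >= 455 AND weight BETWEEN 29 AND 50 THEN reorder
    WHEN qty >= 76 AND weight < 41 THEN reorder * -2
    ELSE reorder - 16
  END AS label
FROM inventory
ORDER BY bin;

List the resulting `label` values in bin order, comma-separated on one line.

bin=D12: qty >= 76 AND weight < 41 → -204
bin=D25: qty >= 455 AND weight BETWEEN 29 AND 50 → 57
bin=D29: qty >= 76 AND weight < 41 → -88
bin=D30: qty >= 76 AND weight < 41 → -136
bin=D48: qty >= 76 AND weight < 41 → -360
bin=D55: ELSE → 140
bin=D62: ELSE → 117
bin=D71: qty >= 76 AND weight < 41 → -262
bin=D79: qty >= 76 AND weight < 41 → -116
bin=D80: qty >= 500 AND reorder <= 127 → 69
bin=D95: qty >= 455 AND weight BETWEEN 29 AND 50 → 188

-204, 57, -88, -136, -360, 140, 117, -262, -116, 69, 188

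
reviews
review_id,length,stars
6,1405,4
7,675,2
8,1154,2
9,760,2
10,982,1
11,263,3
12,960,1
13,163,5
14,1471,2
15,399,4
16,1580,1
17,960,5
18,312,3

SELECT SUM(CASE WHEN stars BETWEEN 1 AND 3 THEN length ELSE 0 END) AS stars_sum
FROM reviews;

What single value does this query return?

review_id=6: ✗
review_id=7: ✓ → 675
review_id=8: ✓ → 1154
review_id=9: ✓ → 760
review_id=10: ✓ → 982
review_id=11: ✓ → 263
review_id=12: ✓ → 960
review_id=13: ✗
review_id=14: ✓ → 1471
review_id=15: ✗
review_id=16: ✓ → 1580
review_id=17: ✗
review_id=18: ✓ → 312
stars_sum = 675 + 1154 + 760 + 982 + 263 + 960 + 1471 + 1580 + 312 = 8157

8157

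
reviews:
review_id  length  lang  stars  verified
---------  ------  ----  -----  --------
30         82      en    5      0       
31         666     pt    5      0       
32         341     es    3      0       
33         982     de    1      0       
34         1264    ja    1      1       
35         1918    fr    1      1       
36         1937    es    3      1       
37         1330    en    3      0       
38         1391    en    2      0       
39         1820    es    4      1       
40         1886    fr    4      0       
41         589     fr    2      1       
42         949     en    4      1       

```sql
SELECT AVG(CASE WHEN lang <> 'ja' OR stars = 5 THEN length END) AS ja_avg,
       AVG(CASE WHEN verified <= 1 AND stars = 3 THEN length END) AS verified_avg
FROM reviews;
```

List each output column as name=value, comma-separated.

ja_avg=1157.5833333333, verified_avg=1202.6666666667

[ja_avg: lang <> 'ja' OR stars = 5]
review_id=30: ✓ → 82
review_id=31: ✓ → 666
review_id=32: ✓ → 341
review_id=33: ✓ → 982
review_id=34: ✗
review_id=35: ✓ → 1918
review_id=36: ✓ → 1937
review_id=37: ✓ → 1330
review_id=38: ✓ → 1391
review_id=39: ✓ → 1820
review_id=40: ✓ → 1886
review_id=41: ✓ → 589
review_id=42: ✓ → 949
ja_avg = (82 + 666 + 341 + 982 + 1918 + 1937 + 1330 + 1391 + 1820 + 1886 + 589 + 949) / 12 = 1157.5833333333
—
[verified_avg: verified <= 1 AND stars = 3]
review_id=30: ✗
review_id=31: ✗
review_id=32: ✓ → 341
review_id=33: ✗
review_id=34: ✗
review_id=35: ✗
review_id=36: ✓ → 1937
review_id=37: ✓ → 1330
review_id=38: ✗
review_id=39: ✗
review_id=40: ✗
review_id=41: ✗
review_id=42: ✗
verified_avg = (341 + 1937 + 1330) / 3 = 1202.6666666667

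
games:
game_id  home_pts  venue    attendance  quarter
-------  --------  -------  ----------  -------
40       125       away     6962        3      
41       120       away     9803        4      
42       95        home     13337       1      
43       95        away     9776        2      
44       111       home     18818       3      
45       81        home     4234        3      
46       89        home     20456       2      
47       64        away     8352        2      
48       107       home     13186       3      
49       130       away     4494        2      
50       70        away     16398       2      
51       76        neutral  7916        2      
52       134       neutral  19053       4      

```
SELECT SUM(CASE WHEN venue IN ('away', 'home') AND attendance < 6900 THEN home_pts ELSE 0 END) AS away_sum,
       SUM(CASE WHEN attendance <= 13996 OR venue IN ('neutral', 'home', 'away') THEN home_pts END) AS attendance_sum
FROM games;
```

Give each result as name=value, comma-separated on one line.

away_sum=211, attendance_sum=1297

[away_sum: venue IN ('away', 'home') AND attendance < 6900]
game_id=40: ✗
game_id=41: ✗
game_id=42: ✗
game_id=43: ✗
game_id=44: ✗
game_id=45: ✓ → 81
game_id=46: ✗
game_id=47: ✗
game_id=48: ✗
game_id=49: ✓ → 130
game_id=50: ✗
game_id=51: ✗
game_id=52: ✗
away_sum = 81 + 130 = 211
—
[attendance_sum: attendance <= 13996 OR venue IN ('neutral', 'home', 'away')]
game_id=40: ✓ → 125
game_id=41: ✓ → 120
game_id=42: ✓ → 95
game_id=43: ✓ → 95
game_id=44: ✓ → 111
game_id=45: ✓ → 81
game_id=46: ✓ → 89
game_id=47: ✓ → 64
game_id=48: ✓ → 107
game_id=49: ✓ → 130
game_id=50: ✓ → 70
game_id=51: ✓ → 76
game_id=52: ✓ → 134
attendance_sum = 125 + 120 + 95 + 95 + 111 + 81 + 89 + 64 + 107 + 130 + 70 + 76 + 134 = 1297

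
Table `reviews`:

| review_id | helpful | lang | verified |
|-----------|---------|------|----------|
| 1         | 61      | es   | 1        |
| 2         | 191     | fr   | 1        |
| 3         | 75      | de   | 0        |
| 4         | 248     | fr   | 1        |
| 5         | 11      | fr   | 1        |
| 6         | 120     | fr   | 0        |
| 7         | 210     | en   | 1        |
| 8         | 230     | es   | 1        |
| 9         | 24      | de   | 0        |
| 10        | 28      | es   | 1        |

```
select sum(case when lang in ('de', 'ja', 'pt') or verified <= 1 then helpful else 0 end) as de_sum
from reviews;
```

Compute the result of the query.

1198

review_id=1: ✓ → 61
review_id=2: ✓ → 191
review_id=3: ✓ → 75
review_id=4: ✓ → 248
review_id=5: ✓ → 11
review_id=6: ✓ → 120
review_id=7: ✓ → 210
review_id=8: ✓ → 230
review_id=9: ✓ → 24
review_id=10: ✓ → 28
de_sum = 61 + 191 + 75 + 248 + 11 + 120 + 210 + 230 + 24 + 28 = 1198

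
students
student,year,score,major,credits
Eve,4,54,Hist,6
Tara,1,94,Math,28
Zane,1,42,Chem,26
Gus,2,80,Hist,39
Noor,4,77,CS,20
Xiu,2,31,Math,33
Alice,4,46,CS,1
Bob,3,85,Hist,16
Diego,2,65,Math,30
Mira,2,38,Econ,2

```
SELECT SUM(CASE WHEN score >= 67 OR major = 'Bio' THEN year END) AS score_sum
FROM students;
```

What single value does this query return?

10

student=Eve: ✗
student=Tara: ✓ → 1
student=Zane: ✗
student=Gus: ✓ → 2
student=Noor: ✓ → 4
student=Xiu: ✗
student=Alice: ✗
student=Bob: ✓ → 3
student=Diego: ✗
student=Mira: ✗
score_sum = 1 + 2 + 4 + 3 = 10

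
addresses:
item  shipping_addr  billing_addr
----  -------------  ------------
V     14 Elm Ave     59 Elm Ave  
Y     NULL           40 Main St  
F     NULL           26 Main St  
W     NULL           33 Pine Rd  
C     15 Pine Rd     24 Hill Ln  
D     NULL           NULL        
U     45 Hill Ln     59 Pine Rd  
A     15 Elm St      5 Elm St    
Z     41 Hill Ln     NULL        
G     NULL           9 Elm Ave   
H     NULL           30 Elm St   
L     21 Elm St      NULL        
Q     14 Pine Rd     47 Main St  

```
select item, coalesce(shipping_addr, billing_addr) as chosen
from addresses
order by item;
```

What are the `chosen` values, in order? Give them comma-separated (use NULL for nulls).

15 Elm St, 15 Pine Rd, NULL, 26 Main St, 9 Elm Ave, 30 Elm St, 21 Elm St, 14 Pine Rd, 45 Hill Ln, 14 Elm Ave, 33 Pine Rd, 40 Main St, 41 Hill Ln

item=A: shipping_addr=15 Elm St → 15 Elm St
item=C: shipping_addr=15 Pine Rd → 15 Pine Rd
item=D: shipping_addr=NULL, billing_addr=NULL (all NULL) → NULL
item=F: shipping_addr=NULL, billing_addr=26 Main St → 26 Main St
item=G: shipping_addr=NULL, billing_addr=9 Elm Ave → 9 Elm Ave
item=H: shipping_addr=NULL, billing_addr=30 Elm St → 30 Elm St
item=L: shipping_addr=21 Elm St → 21 Elm St
item=Q: shipping_addr=14 Pine Rd → 14 Pine Rd
item=U: shipping_addr=45 Hill Ln → 45 Hill Ln
item=V: shipping_addr=14 Elm Ave → 14 Elm Ave
item=W: shipping_addr=NULL, billing_addr=33 Pine Rd → 33 Pine Rd
item=Y: shipping_addr=NULL, billing_addr=40 Main St → 40 Main St
item=Z: shipping_addr=41 Hill Ln → 41 Hill Ln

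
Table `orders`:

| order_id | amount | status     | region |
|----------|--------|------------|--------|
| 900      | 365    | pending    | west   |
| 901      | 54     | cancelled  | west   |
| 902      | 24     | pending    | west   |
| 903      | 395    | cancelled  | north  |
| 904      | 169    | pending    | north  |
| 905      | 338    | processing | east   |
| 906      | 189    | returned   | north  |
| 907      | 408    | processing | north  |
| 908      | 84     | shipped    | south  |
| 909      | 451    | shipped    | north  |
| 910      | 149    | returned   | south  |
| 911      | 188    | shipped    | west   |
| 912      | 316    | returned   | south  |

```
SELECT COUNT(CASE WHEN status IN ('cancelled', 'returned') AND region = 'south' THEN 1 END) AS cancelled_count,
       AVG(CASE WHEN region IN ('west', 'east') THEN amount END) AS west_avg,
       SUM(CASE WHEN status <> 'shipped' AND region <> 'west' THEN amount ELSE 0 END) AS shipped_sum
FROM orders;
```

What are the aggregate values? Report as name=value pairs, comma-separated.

cancelled_count=2, west_avg=193.8, shipped_sum=1964

[cancelled_count: status IN ('cancelled', 'returned') AND region = 'south']
order_id=900: ✗
order_id=901: ✗
order_id=902: ✗
order_id=903: ✗
order_id=904: ✗
order_id=905: ✗
order_id=906: ✗
order_id=907: ✗
order_id=908: ✗
order_id=909: ✗
order_id=910: ✓ → 1
order_id=911: ✗
order_id=912: ✓ → 1
cancelled_count = COUNT(1, 1) = 2
—
[west_avg: region IN ('west', 'east')]
order_id=900: ✓ → 365
order_id=901: ✓ → 54
order_id=902: ✓ → 24
order_id=903: ✗
order_id=904: ✗
order_id=905: ✓ → 338
order_id=906: ✗
order_id=907: ✗
order_id=908: ✗
order_id=909: ✗
order_id=910: ✗
order_id=911: ✓ → 188
order_id=912: ✗
west_avg = (365 + 54 + 24 + 338 + 188) / 5 = 193.8
—
[shipped_sum: status <> 'shipped' AND region <> 'west']
order_id=900: ✗
order_id=901: ✗
order_id=902: ✗
order_id=903: ✓ → 395
order_id=904: ✓ → 169
order_id=905: ✓ → 338
order_id=906: ✓ → 189
order_id=907: ✓ → 408
order_id=908: ✗
order_id=909: ✗
order_id=910: ✓ → 149
order_id=911: ✗
order_id=912: ✓ → 316
shipped_sum = 395 + 169 + 338 + 189 + 408 + 149 + 316 = 1964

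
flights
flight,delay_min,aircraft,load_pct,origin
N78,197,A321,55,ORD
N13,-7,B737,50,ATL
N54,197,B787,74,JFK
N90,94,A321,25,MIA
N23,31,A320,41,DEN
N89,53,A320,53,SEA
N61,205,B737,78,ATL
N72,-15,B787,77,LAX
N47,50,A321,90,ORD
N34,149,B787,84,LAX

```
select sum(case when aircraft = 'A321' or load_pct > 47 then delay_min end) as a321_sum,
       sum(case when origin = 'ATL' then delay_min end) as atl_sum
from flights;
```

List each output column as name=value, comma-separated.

[a321_sum: aircraft = 'A321' or load_pct > 47]
flight=N78: ✓ → 197
flight=N13: ✓ → -7
flight=N54: ✓ → 197
flight=N90: ✓ → 94
flight=N23: ✗
flight=N89: ✓ → 53
flight=N61: ✓ → 205
flight=N72: ✓ → -15
flight=N47: ✓ → 50
flight=N34: ✓ → 149
a321_sum = 197 + -7 + 197 + 94 + 53 + 205 + -15 + 50 + 149 = 923
—
[atl_sum: origin = 'ATL']
flight=N78: ✗
flight=N13: ✓ → -7
flight=N54: ✗
flight=N90: ✗
flight=N23: ✗
flight=N89: ✗
flight=N61: ✓ → 205
flight=N72: ✗
flight=N47: ✗
flight=N34: ✗
atl_sum = -7 + 205 = 198

a321_sum=923, atl_sum=198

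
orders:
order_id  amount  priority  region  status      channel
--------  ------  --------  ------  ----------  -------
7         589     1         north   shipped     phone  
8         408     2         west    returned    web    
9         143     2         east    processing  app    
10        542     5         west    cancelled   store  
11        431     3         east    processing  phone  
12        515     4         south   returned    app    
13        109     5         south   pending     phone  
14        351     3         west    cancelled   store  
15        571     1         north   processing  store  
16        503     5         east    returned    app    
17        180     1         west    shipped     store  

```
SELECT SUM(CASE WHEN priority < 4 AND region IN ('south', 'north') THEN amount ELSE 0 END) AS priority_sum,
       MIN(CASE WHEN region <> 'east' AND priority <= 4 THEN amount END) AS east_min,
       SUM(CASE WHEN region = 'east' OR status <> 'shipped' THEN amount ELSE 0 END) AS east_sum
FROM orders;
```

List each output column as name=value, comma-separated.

priority_sum=1160, east_min=180, east_sum=3573

[priority_sum: priority < 4 AND region IN ('south', 'north')]
order_id=7: ✓ → 589
order_id=8: ✗
order_id=9: ✗
order_id=10: ✗
order_id=11: ✗
order_id=12: ✗
order_id=13: ✗
order_id=14: ✗
order_id=15: ✓ → 571
order_id=16: ✗
order_id=17: ✗
priority_sum = 589 + 571 = 1160
—
[east_min: region <> 'east' AND priority <= 4]
order_id=7: ✓ → 589
order_id=8: ✓ → 408
order_id=9: ✗
order_id=10: ✗
order_id=11: ✗
order_id=12: ✓ → 515
order_id=13: ✗
order_id=14: ✓ → 351
order_id=15: ✓ → 571
order_id=16: ✗
order_id=17: ✓ → 180
east_min = MIN(589, 408, 515, 351, 571, 180) = 180
—
[east_sum: region = 'east' OR status <> 'shipped']
order_id=7: ✗
order_id=8: ✓ → 408
order_id=9: ✓ → 143
order_id=10: ✓ → 542
order_id=11: ✓ → 431
order_id=12: ✓ → 515
order_id=13: ✓ → 109
order_id=14: ✓ → 351
order_id=15: ✓ → 571
order_id=16: ✓ → 503
order_id=17: ✗
east_sum = 408 + 143 + 542 + 431 + 515 + 109 + 351 + 571 + 503 = 3573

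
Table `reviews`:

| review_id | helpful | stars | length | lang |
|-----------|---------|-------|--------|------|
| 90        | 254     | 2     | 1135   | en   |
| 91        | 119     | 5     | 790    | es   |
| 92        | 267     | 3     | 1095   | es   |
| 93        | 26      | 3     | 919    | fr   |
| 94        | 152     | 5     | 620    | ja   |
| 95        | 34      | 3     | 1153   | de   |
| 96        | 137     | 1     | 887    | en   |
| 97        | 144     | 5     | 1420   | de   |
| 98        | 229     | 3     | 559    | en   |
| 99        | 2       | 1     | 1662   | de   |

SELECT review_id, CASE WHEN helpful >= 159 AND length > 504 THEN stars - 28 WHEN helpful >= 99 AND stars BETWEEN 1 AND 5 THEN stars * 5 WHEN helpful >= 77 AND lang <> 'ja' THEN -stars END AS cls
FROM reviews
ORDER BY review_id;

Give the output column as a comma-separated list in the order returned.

review_id=90: helpful >= 159 AND length > 504 → -26
review_id=91: helpful >= 99 AND stars BETWEEN 1 AND 5 → 25
review_id=92: helpful >= 159 AND length > 504 → -25
review_id=93: (no match → NULL) → NULL
review_id=94: helpful >= 99 AND stars BETWEEN 1 AND 5 → 25
review_id=95: (no match → NULL) → NULL
review_id=96: helpful >= 99 AND stars BETWEEN 1 AND 5 → 5
review_id=97: helpful >= 99 AND stars BETWEEN 1 AND 5 → 25
review_id=98: helpful >= 159 AND length > 504 → -25
review_id=99: (no match → NULL) → NULL

-26, 25, -25, NULL, 25, NULL, 5, 25, -25, NULL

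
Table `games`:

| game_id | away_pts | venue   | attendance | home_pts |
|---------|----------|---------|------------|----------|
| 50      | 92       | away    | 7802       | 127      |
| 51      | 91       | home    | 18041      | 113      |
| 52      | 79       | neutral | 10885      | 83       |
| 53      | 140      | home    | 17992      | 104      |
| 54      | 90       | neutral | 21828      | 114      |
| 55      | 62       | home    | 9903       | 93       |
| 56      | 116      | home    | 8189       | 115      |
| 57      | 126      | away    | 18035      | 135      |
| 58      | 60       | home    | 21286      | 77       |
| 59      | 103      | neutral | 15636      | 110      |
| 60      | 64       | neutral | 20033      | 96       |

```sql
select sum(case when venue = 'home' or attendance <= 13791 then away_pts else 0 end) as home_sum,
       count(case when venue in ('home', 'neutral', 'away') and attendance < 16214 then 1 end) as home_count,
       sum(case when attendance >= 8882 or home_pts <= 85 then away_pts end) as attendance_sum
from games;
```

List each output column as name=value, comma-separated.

[home_sum: venue = 'home' or attendance <= 13791]
game_id=50: ✓ → 92
game_id=51: ✓ → 91
game_id=52: ✓ → 79
game_id=53: ✓ → 140
game_id=54: ✗
game_id=55: ✓ → 62
game_id=56: ✓ → 116
game_id=57: ✗
game_id=58: ✓ → 60
game_id=59: ✗
game_id=60: ✗
home_sum = 92 + 91 + 79 + 140 + 62 + 116 + 60 = 640
—
[home_count: venue in ('home', 'neutral', 'away') and attendance < 16214]
game_id=50: ✓ → 1
game_id=51: ✗
game_id=52: ✓ → 1
game_id=53: ✗
game_id=54: ✗
game_id=55: ✓ → 1
game_id=56: ✓ → 1
game_id=57: ✗
game_id=58: ✗
game_id=59: ✓ → 1
game_id=60: ✗
home_count = COUNT(1, 1, 1, 1, 1) = 5
—
[attendance_sum: attendance >= 8882 or home_pts <= 85]
game_id=50: ✗
game_id=51: ✓ → 91
game_id=52: ✓ → 79
game_id=53: ✓ → 140
game_id=54: ✓ → 90
game_id=55: ✓ → 62
game_id=56: ✗
game_id=57: ✓ → 126
game_id=58: ✓ → 60
game_id=59: ✓ → 103
game_id=60: ✓ → 64
attendance_sum = 91 + 79 + 140 + 90 + 62 + 126 + 60 + 103 + 64 = 815

home_sum=640, home_count=5, attendance_sum=815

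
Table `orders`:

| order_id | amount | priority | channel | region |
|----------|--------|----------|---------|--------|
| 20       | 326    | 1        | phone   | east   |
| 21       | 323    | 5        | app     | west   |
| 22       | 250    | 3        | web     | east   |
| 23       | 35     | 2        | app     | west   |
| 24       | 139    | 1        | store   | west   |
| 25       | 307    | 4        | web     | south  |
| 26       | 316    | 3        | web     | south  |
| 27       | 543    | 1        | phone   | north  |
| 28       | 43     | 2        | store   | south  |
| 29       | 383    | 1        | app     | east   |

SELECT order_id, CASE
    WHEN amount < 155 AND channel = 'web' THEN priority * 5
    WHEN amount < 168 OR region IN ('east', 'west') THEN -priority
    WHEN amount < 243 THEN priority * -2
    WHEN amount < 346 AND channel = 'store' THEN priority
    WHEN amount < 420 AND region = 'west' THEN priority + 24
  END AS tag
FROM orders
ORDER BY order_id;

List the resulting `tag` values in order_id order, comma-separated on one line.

-1, -5, -3, -2, -1, NULL, NULL, NULL, -2, -1

order_id=20: amount < 168 OR region IN ('east', 'west') → -1
order_id=21: amount < 168 OR region IN ('east', 'west') → -5
order_id=22: amount < 168 OR region IN ('east', 'west') → -3
order_id=23: amount < 168 OR region IN ('east', 'west') → -2
order_id=24: amount < 168 OR region IN ('east', 'west') → -1
order_id=25: (no match → NULL) → NULL
order_id=26: (no match → NULL) → NULL
order_id=27: (no match → NULL) → NULL
order_id=28: amount < 168 OR region IN ('east', 'west') → -2
order_id=29: amount < 168 OR region IN ('east', 'west') → -1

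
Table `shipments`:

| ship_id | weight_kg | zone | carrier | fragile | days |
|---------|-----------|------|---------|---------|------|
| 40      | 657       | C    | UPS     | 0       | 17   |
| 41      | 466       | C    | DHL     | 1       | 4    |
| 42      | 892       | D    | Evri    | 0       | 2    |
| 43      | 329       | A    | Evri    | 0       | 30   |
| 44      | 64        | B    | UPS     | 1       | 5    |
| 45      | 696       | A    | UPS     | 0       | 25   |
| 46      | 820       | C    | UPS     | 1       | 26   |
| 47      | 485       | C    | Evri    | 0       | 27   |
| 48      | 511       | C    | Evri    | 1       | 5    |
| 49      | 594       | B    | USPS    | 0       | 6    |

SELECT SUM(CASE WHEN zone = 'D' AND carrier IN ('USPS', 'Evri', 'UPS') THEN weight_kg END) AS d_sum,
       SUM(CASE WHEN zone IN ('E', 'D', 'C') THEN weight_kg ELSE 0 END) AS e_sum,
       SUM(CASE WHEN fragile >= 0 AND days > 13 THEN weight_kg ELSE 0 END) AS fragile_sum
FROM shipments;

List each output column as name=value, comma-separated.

[d_sum: zone = 'D' AND carrier IN ('USPS', 'Evri', 'UPS')]
ship_id=40: ✗
ship_id=41: ✗
ship_id=42: ✓ → 892
ship_id=43: ✗
ship_id=44: ✗
ship_id=45: ✗
ship_id=46: ✗
ship_id=47: ✗
ship_id=48: ✗
ship_id=49: ✗
d_sum = 892
—
[e_sum: zone IN ('E', 'D', 'C')]
ship_id=40: ✓ → 657
ship_id=41: ✓ → 466
ship_id=42: ✓ → 892
ship_id=43: ✗
ship_id=44: ✗
ship_id=45: ✗
ship_id=46: ✓ → 820
ship_id=47: ✓ → 485
ship_id=48: ✓ → 511
ship_id=49: ✗
e_sum = 657 + 466 + 892 + 820 + 485 + 511 = 3831
—
[fragile_sum: fragile >= 0 AND days > 13]
ship_id=40: ✓ → 657
ship_id=41: ✗
ship_id=42: ✗
ship_id=43: ✓ → 329
ship_id=44: ✗
ship_id=45: ✓ → 696
ship_id=46: ✓ → 820
ship_id=47: ✓ → 485
ship_id=48: ✗
ship_id=49: ✗
fragile_sum = 657 + 329 + 696 + 820 + 485 = 2987

d_sum=892, e_sum=3831, fragile_sum=2987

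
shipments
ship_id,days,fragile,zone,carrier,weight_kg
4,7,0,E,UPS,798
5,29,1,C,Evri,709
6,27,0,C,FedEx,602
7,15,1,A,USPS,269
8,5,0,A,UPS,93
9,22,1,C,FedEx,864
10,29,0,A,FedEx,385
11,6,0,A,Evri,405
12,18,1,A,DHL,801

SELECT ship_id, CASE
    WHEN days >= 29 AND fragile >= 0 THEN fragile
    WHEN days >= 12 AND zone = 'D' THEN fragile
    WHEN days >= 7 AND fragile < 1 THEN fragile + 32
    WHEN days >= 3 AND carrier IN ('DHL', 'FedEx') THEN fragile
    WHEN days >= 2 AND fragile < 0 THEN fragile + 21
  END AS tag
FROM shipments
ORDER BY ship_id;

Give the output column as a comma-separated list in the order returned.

32, 1, 32, NULL, NULL, 1, 0, NULL, 1

ship_id=4: days >= 7 AND fragile < 1 → 32
ship_id=5: days >= 29 AND fragile >= 0 → 1
ship_id=6: days >= 7 AND fragile < 1 → 32
ship_id=7: (no match → NULL) → NULL
ship_id=8: (no match → NULL) → NULL
ship_id=9: days >= 3 AND carrier IN ('DHL', 'FedEx') → 1
ship_id=10: days >= 29 AND fragile >= 0 → 0
ship_id=11: (no match → NULL) → NULL
ship_id=12: days >= 3 AND carrier IN ('DHL', 'FedEx') → 1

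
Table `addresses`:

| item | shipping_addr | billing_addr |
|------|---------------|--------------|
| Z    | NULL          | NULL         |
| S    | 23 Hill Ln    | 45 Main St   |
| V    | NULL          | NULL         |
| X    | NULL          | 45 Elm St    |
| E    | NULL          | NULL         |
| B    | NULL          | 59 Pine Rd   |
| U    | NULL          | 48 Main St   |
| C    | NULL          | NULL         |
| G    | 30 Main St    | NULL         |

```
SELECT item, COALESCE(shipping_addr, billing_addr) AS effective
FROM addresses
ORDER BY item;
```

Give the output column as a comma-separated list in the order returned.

item=B: shipping_addr=NULL, billing_addr=59 Pine Rd → 59 Pine Rd
item=C: shipping_addr=NULL, billing_addr=NULL (all NULL) → NULL
item=E: shipping_addr=NULL, billing_addr=NULL (all NULL) → NULL
item=G: shipping_addr=30 Main St → 30 Main St
item=S: shipping_addr=23 Hill Ln → 23 Hill Ln
item=U: shipping_addr=NULL, billing_addr=48 Main St → 48 Main St
item=V: shipping_addr=NULL, billing_addr=NULL (all NULL) → NULL
item=X: shipping_addr=NULL, billing_addr=45 Elm St → 45 Elm St
item=Z: shipping_addr=NULL, billing_addr=NULL (all NULL) → NULL

59 Pine Rd, NULL, NULL, 30 Main St, 23 Hill Ln, 48 Main St, NULL, 45 Elm St, NULL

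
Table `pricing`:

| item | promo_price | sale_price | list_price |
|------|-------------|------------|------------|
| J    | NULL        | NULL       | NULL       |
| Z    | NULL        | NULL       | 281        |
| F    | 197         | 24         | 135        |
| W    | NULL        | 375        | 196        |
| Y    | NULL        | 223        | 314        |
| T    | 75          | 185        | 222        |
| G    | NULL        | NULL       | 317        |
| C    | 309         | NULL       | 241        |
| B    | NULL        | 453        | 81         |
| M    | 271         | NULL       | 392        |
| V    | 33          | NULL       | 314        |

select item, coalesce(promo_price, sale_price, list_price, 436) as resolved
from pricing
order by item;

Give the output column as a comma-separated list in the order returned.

item=B: promo_price=NULL, sale_price=453 → 453
item=C: promo_price=309 → 309
item=F: promo_price=197 → 197
item=G: promo_price=NULL, sale_price=NULL, list_price=317 → 317
item=J: promo_price=NULL, sale_price=NULL, list_price=NULL, → literal 436 → 436
item=M: promo_price=271 → 271
item=T: promo_price=75 → 75
item=V: promo_price=33 → 33
item=W: promo_price=NULL, sale_price=375 → 375
item=Y: promo_price=NULL, sale_price=223 → 223
item=Z: promo_price=NULL, sale_price=NULL, list_price=281 → 281

453, 309, 197, 317, 436, 271, 75, 33, 375, 223, 281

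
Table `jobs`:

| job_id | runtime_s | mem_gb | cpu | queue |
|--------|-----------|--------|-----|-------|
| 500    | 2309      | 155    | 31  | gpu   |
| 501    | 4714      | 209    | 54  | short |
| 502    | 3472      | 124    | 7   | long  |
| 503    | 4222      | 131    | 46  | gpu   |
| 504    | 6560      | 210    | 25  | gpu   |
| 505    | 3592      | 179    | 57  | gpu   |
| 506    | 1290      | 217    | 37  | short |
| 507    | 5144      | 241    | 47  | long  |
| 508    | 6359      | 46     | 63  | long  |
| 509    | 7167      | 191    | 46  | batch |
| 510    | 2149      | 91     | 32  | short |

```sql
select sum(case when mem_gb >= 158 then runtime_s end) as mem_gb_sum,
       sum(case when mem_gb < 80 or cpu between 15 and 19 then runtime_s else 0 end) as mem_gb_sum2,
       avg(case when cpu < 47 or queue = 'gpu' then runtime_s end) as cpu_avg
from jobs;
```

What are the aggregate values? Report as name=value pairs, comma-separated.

mem_gb_sum=28467, mem_gb_sum2=6359, cpu_avg=3845.125

[mem_gb_sum: mem_gb >= 158]
job_id=500: ✗
job_id=501: ✓ → 4714
job_id=502: ✗
job_id=503: ✗
job_id=504: ✓ → 6560
job_id=505: ✓ → 3592
job_id=506: ✓ → 1290
job_id=507: ✓ → 5144
job_id=508: ✗
job_id=509: ✓ → 7167
job_id=510: ✗
mem_gb_sum = 4714 + 6560 + 3592 + 1290 + 5144 + 7167 = 28467
—
[mem_gb_sum2: mem_gb < 80 or cpu between 15 and 19]
job_id=500: ✗
job_id=501: ✗
job_id=502: ✗
job_id=503: ✗
job_id=504: ✗
job_id=505: ✗
job_id=506: ✗
job_id=507: ✗
job_id=508: ✓ → 6359
job_id=509: ✗
job_id=510: ✗
mem_gb_sum2 = 6359
—
[cpu_avg: cpu < 47 or queue = 'gpu']
job_id=500: ✓ → 2309
job_id=501: ✗
job_id=502: ✓ → 3472
job_id=503: ✓ → 4222
job_id=504: ✓ → 6560
job_id=505: ✓ → 3592
job_id=506: ✓ → 1290
job_id=507: ✗
job_id=508: ✗
job_id=509: ✓ → 7167
job_id=510: ✓ → 2149
cpu_avg = (2309 + 3472 + 4222 + 6560 + 3592 + 1290 + 7167 + 2149) / 8 = 3845.125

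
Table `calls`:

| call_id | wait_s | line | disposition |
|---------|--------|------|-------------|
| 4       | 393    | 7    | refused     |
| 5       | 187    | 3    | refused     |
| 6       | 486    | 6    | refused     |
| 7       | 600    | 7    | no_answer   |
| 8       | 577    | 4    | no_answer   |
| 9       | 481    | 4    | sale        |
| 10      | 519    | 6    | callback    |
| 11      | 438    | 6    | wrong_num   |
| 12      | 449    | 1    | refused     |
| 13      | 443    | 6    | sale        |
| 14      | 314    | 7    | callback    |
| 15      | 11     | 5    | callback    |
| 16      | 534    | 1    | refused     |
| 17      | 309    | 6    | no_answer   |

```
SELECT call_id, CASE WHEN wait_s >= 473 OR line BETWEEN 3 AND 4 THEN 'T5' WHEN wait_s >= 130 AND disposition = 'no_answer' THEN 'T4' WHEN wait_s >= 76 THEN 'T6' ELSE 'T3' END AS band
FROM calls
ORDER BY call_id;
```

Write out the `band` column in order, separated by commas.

T6, T5, T5, T5, T5, T5, T5, T6, T6, T6, T6, T3, T5, T4

call_id=4: wait_s >= 76 → T6
call_id=5: wait_s >= 473 OR line BETWEEN 3 AND 4 → T5
call_id=6: wait_s >= 473 OR line BETWEEN 3 AND 4 → T5
call_id=7: wait_s >= 473 OR line BETWEEN 3 AND 4 → T5
call_id=8: wait_s >= 473 OR line BETWEEN 3 AND 4 → T5
call_id=9: wait_s >= 473 OR line BETWEEN 3 AND 4 → T5
call_id=10: wait_s >= 473 OR line BETWEEN 3 AND 4 → T5
call_id=11: wait_s >= 76 → T6
call_id=12: wait_s >= 76 → T6
call_id=13: wait_s >= 76 → T6
call_id=14: wait_s >= 76 → T6
call_id=15: ELSE → T3
call_id=16: wait_s >= 473 OR line BETWEEN 3 AND 4 → T5
call_id=17: wait_s >= 130 AND disposition = 'no_answer' → T4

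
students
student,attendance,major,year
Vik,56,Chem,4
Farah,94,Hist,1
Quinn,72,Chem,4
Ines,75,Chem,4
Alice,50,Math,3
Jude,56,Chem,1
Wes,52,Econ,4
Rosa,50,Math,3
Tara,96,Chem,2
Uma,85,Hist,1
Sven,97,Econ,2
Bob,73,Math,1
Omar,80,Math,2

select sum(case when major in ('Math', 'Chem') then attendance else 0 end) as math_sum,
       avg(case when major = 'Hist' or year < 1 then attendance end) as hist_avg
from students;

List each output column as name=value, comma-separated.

math_sum=608, hist_avg=89.5

[math_sum: major in ('Math', 'Chem')]
student=Vik: ✓ → 56
student=Farah: ✗
student=Quinn: ✓ → 72
student=Ines: ✓ → 75
student=Alice: ✓ → 50
student=Jude: ✓ → 56
student=Wes: ✗
student=Rosa: ✓ → 50
student=Tara: ✓ → 96
student=Uma: ✗
student=Sven: ✗
student=Bob: ✓ → 73
student=Omar: ✓ → 80
math_sum = 56 + 72 + 75 + 50 + 56 + 50 + 96 + 73 + 80 = 608
—
[hist_avg: major = 'Hist' or year < 1]
student=Vik: ✗
student=Farah: ✓ → 94
student=Quinn: ✗
student=Ines: ✗
student=Alice: ✗
student=Jude: ✗
student=Wes: ✗
student=Rosa: ✗
student=Tara: ✗
student=Uma: ✓ → 85
student=Sven: ✗
student=Bob: ✗
student=Omar: ✗
hist_avg = (94 + 85) / 2 = 89.5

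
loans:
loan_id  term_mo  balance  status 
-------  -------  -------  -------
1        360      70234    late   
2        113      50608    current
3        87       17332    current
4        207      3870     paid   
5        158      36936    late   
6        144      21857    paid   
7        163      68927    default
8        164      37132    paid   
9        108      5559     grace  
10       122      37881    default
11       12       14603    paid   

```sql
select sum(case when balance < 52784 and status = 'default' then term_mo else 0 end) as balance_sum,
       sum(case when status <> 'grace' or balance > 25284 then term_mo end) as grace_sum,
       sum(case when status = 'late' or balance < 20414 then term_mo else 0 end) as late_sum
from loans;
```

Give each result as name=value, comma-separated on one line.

[balance_sum: balance < 52784 and status = 'default']
loan_id=1: ✗
loan_id=2: ✗
loan_id=3: ✗
loan_id=4: ✗
loan_id=5: ✗
loan_id=6: ✗
loan_id=7: ✗
loan_id=8: ✗
loan_id=9: ✗
loan_id=10: ✓ → 122
loan_id=11: ✗
balance_sum = 122
—
[grace_sum: status <> 'grace' or balance > 25284]
loan_id=1: ✓ → 360
loan_id=2: ✓ → 113
loan_id=3: ✓ → 87
loan_id=4: ✓ → 207
loan_id=5: ✓ → 158
loan_id=6: ✓ → 144
loan_id=7: ✓ → 163
loan_id=8: ✓ → 164
loan_id=9: ✗
loan_id=10: ✓ → 122
loan_id=11: ✓ → 12
grace_sum = 360 + 113 + 87 + 207 + 158 + 144 + 163 + 164 + 122 + 12 = 1530
—
[late_sum: status = 'late' or balance < 20414]
loan_id=1: ✓ → 360
loan_id=2: ✗
loan_id=3: ✓ → 87
loan_id=4: ✓ → 207
loan_id=5: ✓ → 158
loan_id=6: ✗
loan_id=7: ✗
loan_id=8: ✗
loan_id=9: ✓ → 108
loan_id=10: ✗
loan_id=11: ✓ → 12
late_sum = 360 + 87 + 207 + 158 + 108 + 12 = 932

balance_sum=122, grace_sum=1530, late_sum=932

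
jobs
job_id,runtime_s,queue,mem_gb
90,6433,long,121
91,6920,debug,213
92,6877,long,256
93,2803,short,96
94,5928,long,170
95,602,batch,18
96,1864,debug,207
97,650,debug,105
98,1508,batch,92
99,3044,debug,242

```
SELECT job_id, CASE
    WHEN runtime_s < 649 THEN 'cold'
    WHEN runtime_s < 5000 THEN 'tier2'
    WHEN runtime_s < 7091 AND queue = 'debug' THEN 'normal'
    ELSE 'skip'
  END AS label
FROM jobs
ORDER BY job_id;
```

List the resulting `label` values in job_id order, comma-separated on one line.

job_id=90: ELSE → skip
job_id=91: runtime_s < 7091 AND queue = 'debug' → normal
job_id=92: ELSE → skip
job_id=93: runtime_s < 5000 → tier2
job_id=94: ELSE → skip
job_id=95: runtime_s < 649 → cold
job_id=96: runtime_s < 5000 → tier2
job_id=97: runtime_s < 5000 → tier2
job_id=98: runtime_s < 5000 → tier2
job_id=99: runtime_s < 5000 → tier2

skip, normal, skip, tier2, skip, cold, tier2, tier2, tier2, tier2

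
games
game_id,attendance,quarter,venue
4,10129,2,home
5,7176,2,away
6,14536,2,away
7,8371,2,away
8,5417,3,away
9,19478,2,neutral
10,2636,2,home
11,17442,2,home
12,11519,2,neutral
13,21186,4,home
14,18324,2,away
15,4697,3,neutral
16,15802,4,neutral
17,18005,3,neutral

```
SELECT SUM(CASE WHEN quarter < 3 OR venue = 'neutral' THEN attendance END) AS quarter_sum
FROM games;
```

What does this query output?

game_id=4: ✓ → 10129
game_id=5: ✓ → 7176
game_id=6: ✓ → 14536
game_id=7: ✓ → 8371
game_id=8: ✗
game_id=9: ✓ → 19478
game_id=10: ✓ → 2636
game_id=11: ✓ → 17442
game_id=12: ✓ → 11519
game_id=13: ✗
game_id=14: ✓ → 18324
game_id=15: ✓ → 4697
game_id=16: ✓ → 15802
game_id=17: ✓ → 18005
quarter_sum = 10129 + 7176 + 14536 + 8371 + 19478 + 2636 + 17442 + 11519 + 18324 + 4697 + 15802 + 18005 = 148115

148115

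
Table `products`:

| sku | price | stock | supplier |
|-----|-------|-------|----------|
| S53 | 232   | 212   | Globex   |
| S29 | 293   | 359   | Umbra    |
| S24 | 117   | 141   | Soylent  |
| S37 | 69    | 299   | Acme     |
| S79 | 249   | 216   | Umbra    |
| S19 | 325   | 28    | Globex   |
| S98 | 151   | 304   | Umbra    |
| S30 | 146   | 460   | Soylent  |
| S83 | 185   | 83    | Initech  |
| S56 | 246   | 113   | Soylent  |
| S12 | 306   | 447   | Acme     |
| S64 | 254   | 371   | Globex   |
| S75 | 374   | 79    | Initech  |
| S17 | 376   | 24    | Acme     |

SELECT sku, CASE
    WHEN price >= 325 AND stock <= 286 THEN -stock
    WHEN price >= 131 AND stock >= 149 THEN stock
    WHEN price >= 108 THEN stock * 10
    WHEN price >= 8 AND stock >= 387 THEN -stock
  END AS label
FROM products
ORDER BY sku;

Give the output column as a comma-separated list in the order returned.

sku=S12: price >= 131 AND stock >= 149 → 447
sku=S17: price >= 325 AND stock <= 286 → -24
sku=S19: price >= 325 AND stock <= 286 → -28
sku=S24: price >= 108 → 1410
sku=S29: price >= 131 AND stock >= 149 → 359
sku=S30: price >= 131 AND stock >= 149 → 460
sku=S37: (no match → NULL) → NULL
sku=S53: price >= 131 AND stock >= 149 → 212
sku=S56: price >= 108 → 1130
sku=S64: price >= 131 AND stock >= 149 → 371
sku=S75: price >= 325 AND stock <= 286 → -79
sku=S79: price >= 131 AND stock >= 149 → 216
sku=S83: price >= 108 → 830
sku=S98: price >= 131 AND stock >= 149 → 304

447, -24, -28, 1410, 359, 460, NULL, 212, 1130, 371, -79, 216, 830, 304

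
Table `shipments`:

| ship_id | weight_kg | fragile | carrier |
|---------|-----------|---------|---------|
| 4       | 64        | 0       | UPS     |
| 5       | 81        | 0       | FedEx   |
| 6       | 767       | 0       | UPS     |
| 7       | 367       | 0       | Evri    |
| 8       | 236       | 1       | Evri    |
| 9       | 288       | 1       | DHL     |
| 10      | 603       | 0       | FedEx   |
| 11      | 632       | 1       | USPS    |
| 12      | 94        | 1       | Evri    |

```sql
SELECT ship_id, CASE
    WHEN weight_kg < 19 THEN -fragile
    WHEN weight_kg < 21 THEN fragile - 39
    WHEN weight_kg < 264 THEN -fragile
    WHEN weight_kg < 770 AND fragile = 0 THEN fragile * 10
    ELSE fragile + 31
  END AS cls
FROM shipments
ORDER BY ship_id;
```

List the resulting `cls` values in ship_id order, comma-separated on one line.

0, 0, 0, 0, -1, 32, 0, 32, -1

ship_id=4: weight_kg < 264 → 0
ship_id=5: weight_kg < 264 → 0
ship_id=6: weight_kg < 770 AND fragile = 0 → 0
ship_id=7: weight_kg < 770 AND fragile = 0 → 0
ship_id=8: weight_kg < 264 → -1
ship_id=9: ELSE → 32
ship_id=10: weight_kg < 770 AND fragile = 0 → 0
ship_id=11: ELSE → 32
ship_id=12: weight_kg < 264 → -1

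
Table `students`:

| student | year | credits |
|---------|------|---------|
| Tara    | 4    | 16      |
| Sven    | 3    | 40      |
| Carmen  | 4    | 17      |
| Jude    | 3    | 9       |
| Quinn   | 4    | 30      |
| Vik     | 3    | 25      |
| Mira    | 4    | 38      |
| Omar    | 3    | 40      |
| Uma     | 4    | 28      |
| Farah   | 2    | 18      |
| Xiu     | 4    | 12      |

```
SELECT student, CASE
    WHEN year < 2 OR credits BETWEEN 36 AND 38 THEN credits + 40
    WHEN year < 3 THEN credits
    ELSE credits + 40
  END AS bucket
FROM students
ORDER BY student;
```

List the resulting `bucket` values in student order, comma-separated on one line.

57, 18, 49, 78, 80, 70, 80, 56, 68, 65, 52

student=Carmen: ELSE → 57
student=Farah: year < 3 → 18
student=Jude: ELSE → 49
student=Mira: year < 2 OR credits BETWEEN 36 AND 38 → 78
student=Omar: ELSE → 80
student=Quinn: ELSE → 70
student=Sven: ELSE → 80
student=Tara: ELSE → 56
student=Uma: ELSE → 68
student=Vik: ELSE → 65
student=Xiu: ELSE → 52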